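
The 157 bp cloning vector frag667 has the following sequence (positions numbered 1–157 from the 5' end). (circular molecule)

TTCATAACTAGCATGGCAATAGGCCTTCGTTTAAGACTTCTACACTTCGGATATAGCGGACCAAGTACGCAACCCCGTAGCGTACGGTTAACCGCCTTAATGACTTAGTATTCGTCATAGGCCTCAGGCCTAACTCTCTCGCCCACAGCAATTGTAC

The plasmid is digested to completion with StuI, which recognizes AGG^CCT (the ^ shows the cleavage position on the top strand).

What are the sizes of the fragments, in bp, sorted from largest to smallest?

StuI sites (AGGCCT) start at positions 21, 119, 126.
StuI cuts after base 3 of each site, so after positions 23, 121, 128.
Circular molecule, 3 cuts → 3 fragments:
  24–121 → 98 bp
  122–128 → 7 bp
  129–157 then 1–23 → 29 + 23 = 52 bp
Sorted largest to smallest: 98, 52, 7 bp.

98, 52, 7 bp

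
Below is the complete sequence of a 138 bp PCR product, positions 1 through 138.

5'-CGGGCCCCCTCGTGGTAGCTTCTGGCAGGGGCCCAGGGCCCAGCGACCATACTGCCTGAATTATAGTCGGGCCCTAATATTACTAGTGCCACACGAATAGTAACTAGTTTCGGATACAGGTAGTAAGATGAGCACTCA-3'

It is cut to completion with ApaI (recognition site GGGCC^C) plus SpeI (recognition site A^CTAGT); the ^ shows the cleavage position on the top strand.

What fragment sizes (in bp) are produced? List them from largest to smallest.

ApaI sites (GGGCCC) start at positions 2, 29, 36, 69.
ApaI cuts after base 5 of each site (before the last base), so after positions 6, 33, 40, 73.
SpeI sites (ACTAGT) start at positions 82, 103.
SpeI cuts after the first base of each site, so after positions 82, 103.
Combined cut positions: 6, 33, 40, 73, 82, 103.
Linear molecule, 6 cuts → 7 fragments:
  1–6 → 6 bp
  7–33 → 27 bp
  34–40 → 7 bp
  41–73 → 33 bp
  74–82 → 9 bp
  83–103 → 21 bp
  104–138 → 35 bp
Sorted largest to smallest: 35, 33, 27, 21, 9, 7, 6 bp.

35, 33, 27, 21, 9, 7, 6 bp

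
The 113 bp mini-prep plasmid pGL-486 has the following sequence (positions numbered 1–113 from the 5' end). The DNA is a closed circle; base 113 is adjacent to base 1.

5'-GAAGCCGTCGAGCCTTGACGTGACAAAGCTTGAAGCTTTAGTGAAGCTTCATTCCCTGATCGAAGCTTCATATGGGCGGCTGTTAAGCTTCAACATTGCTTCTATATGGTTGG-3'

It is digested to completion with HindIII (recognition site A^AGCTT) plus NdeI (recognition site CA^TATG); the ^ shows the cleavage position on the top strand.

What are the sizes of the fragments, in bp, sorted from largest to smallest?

54, 19, 15, 11, 7, 7 bp

HindIII sites (AAGCTT) start at positions 26, 33, 44, 63, 85.
HindIII cuts after the first base of each site, so after positions 26, 33, 44, 63, 85.
The NdeI site (CATATG) starts at position 69.
NdeI cuts after base 2 of each site, so after position 70.
Combined cut positions: 26, 33, 44, 63, 70, 85.
Circular molecule, 6 cuts → 6 fragments:
  27–33 → 7 bp
  34–44 → 11 bp
  45–63 → 19 bp
  64–70 → 7 bp
  71–85 → 15 bp
  86–113 then 1–26 → 28 + 26 = 54 bp
Sorted largest to smallest: 54, 19, 15, 11, 7, 7 bp.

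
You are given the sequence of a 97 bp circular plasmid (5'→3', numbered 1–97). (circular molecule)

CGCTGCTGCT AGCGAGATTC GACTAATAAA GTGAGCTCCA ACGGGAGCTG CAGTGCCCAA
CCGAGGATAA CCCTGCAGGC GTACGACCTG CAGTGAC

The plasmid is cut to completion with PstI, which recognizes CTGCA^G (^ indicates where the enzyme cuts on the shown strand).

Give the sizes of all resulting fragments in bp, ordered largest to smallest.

57, 25, 15 bp

PstI sites (CTGCAG) start at positions 48, 73, 88.
PstI cuts after base 5 of each site (before the last base), so after positions 52, 77, 92.
Circular molecule, 3 cuts → 3 fragments:
  53–77 → 25 bp
  78–92 → 15 bp
  93–97 then 1–52 → 5 + 52 = 57 bp
Sorted largest to smallest: 57, 25, 15 bp.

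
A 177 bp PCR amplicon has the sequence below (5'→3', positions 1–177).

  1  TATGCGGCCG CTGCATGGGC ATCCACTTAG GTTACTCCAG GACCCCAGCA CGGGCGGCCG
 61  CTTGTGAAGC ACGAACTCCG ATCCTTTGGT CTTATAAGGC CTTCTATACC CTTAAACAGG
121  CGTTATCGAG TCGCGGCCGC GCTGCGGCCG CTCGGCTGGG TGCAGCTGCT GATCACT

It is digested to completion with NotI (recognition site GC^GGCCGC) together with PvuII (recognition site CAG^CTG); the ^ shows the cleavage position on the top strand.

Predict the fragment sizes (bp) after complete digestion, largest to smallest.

79, 50, 20, 12, 11, 5 bp

NotI sites (GCGGCCGC) start at positions 4, 54, 133, 144.
NotI cuts after base 2 of each site, so after positions 5, 55, 134, 145.
The PvuII site (CAGCTG) starts at position 163.
PvuII cuts after base 3 of each site, so after position 165.
Combined cut positions: 5, 55, 134, 145, 165.
Linear molecule, 5 cuts → 6 fragments:
  1–5 → 5 bp
  6–55 → 50 bp
  56–134 → 79 bp
  135–145 → 11 bp
  146–165 → 20 bp
  166–177 → 12 bp
Sorted largest to smallest: 79, 50, 20, 12, 11, 5 bp.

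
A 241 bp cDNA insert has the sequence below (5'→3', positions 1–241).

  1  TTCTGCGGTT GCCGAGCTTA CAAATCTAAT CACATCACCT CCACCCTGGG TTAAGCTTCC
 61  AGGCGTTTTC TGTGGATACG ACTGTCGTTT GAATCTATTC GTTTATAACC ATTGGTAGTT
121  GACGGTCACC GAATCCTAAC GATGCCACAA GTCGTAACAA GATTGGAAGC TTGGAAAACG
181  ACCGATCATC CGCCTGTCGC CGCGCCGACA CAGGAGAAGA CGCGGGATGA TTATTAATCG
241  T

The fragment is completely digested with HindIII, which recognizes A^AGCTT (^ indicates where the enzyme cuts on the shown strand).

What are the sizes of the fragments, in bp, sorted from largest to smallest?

114, 74, 53 bp

HindIII sites (AAGCTT) start at positions 53, 167.
HindIII cuts after the first base of each site, so after positions 53, 167.
Linear molecule, 2 cuts → 3 fragments:
  1–53 → 53 bp
  54–167 → 114 bp
  168–241 → 74 bp
Sorted largest to smallest: 114, 74, 53 bp.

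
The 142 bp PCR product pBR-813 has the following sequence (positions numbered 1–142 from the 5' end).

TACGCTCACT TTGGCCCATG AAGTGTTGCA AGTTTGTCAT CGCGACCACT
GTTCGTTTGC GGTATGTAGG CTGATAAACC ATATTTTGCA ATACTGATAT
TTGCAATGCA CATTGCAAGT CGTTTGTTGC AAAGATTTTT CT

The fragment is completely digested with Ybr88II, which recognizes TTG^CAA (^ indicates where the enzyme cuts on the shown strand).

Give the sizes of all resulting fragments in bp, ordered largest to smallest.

Ybr88II sites (TTGCAA) start at positions 26, 86, 101, 113, 127.
Ybr88II cuts after base 3 of each site, so after positions 28, 88, 103, 115, 129.
Linear molecule, 5 cuts → 6 fragments:
  1–28 → 28 bp
  29–88 → 60 bp
  89–103 → 15 bp
  104–115 → 12 bp
  116–129 → 14 bp
  130–142 → 13 bp
Sorted largest to smallest: 60, 28, 15, 14, 13, 12 bp.

60, 28, 15, 14, 13, 12 bp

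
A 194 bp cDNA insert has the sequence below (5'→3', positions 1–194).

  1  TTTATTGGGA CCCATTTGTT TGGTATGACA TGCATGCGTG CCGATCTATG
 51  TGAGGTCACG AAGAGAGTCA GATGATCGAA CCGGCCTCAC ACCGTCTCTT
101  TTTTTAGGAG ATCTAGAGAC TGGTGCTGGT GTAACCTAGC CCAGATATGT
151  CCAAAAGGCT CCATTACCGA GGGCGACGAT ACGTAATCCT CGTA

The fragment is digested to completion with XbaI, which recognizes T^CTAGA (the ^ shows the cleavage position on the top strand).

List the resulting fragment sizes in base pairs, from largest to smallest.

112, 82 bp

The XbaI site (TCTAGA) starts at position 112.
XbaI cuts after the first base of each site, so after position 112.
Linear molecule, 1 cut → 2 fragments:
  1–112 → 112 bp
  113–194 → 82 bp
Sorted largest to smallest: 112, 82 bp.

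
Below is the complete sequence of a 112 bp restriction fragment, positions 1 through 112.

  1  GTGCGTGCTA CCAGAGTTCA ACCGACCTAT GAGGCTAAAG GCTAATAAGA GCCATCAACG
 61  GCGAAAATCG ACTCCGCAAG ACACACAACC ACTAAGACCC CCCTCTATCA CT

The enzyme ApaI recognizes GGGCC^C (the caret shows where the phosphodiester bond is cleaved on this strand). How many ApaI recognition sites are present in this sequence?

0

No occurrence of GGGCCC is present in the sequence.
ApaI does not cut: 0 sites.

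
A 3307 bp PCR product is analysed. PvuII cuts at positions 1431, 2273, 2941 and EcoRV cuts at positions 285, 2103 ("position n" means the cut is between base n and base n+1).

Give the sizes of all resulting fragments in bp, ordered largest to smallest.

Combined cut positions (sorted): 285, 1431, 2103, 2273, 2941.
Linear molecule, 5 cuts → 6 fragments:
  285 − 0 = 285 bp
  1431 − 285 = 1146 bp
  2103 − 1431 = 672 bp
  2273 − 2103 = 170 bp
  2941 − 2273 = 668 bp
  3307 − 2941 = 366 bp
Sorted largest to smallest: 1146, 672, 668, 366, 285, 170 bp.

1146, 672, 668, 366, 285, 170 bp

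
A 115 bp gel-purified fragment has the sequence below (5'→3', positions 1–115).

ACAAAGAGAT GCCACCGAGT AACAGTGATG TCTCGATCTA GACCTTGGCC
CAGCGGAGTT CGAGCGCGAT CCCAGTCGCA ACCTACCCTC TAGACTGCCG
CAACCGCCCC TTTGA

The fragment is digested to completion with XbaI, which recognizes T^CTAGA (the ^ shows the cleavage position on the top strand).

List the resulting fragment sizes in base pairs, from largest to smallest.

XbaI sites (TCTAGA) start at positions 37, 89.
XbaI cuts after the first base of each site, so after positions 37, 89.
Linear molecule, 2 cuts → 3 fragments:
  1–37 → 37 bp
  38–89 → 52 bp
  90–115 → 26 bp
Sorted largest to smallest: 52, 37, 26 bp.

52, 37, 26 bp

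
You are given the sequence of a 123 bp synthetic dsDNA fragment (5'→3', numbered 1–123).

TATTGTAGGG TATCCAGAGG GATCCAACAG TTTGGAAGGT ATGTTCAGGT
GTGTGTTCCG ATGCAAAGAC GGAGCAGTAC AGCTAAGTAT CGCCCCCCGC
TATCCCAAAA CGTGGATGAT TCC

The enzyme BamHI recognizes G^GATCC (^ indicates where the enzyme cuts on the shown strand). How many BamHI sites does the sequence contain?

GGATCC occurs starting at position 20.
BamHI cuts at 1 site.

1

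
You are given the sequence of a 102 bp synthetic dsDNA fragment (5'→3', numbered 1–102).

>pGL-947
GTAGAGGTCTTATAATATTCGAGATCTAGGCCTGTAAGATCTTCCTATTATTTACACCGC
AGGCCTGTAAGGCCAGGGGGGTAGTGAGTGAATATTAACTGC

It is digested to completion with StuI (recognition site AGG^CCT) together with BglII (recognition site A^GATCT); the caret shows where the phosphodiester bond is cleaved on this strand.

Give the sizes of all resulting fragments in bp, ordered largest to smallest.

StuI sites (AGGCCT) start at positions 28, 61.
StuI cuts after base 3 of each site, so after positions 30, 63.
BglII sites (AGATCT) start at positions 22, 37.
BglII cuts after the first base of each site, so after positions 22, 37.
Combined cut positions: 22, 30, 37, 63.
Linear molecule, 4 cuts → 5 fragments:
  1–22 → 22 bp
  23–30 → 8 bp
  31–37 → 7 bp
  38–63 → 26 bp
  64–102 → 39 bp
Sorted largest to smallest: 39, 26, 22, 8, 7 bp.

39, 26, 22, 8, 7 bp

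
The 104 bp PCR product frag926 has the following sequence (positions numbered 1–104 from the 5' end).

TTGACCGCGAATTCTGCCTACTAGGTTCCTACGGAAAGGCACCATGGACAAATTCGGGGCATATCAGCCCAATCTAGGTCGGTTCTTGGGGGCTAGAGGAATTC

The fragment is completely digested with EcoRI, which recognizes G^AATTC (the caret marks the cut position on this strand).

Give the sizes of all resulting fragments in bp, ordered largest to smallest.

EcoRI sites (GAATTC) start at positions 9, 99.
EcoRI cuts after the first base of each site, so after positions 9, 99.
Linear molecule, 2 cuts → 3 fragments:
  1–9 → 9 bp
  10–99 → 90 bp
  100–104 → 5 bp
Sorted largest to smallest: 90, 9, 5 bp.

90, 9, 5 bp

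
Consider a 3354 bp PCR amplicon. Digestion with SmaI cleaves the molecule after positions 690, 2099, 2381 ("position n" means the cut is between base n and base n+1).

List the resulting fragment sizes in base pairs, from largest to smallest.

Linear molecule, 3 cuts → 4 fragments:
  690 − 0 = 690 bp
  2099 − 690 = 1409 bp
  2381 − 2099 = 282 bp
  3354 − 2381 = 973 bp
Sorted largest to smallest: 1409, 973, 690, 282 bp.

1409, 973, 690, 282 bp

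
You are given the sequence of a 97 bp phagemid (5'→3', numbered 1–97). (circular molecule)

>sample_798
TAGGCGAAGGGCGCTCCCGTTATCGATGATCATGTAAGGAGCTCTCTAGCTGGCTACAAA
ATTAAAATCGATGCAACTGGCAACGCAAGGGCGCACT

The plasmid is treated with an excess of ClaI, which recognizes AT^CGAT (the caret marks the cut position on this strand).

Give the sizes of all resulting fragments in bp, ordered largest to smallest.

ClaI sites (ATCGAT) start at positions 22, 67.
ClaI cuts after base 2 of each site, so after positions 23, 68.
Circular molecule, 2 cuts → 2 fragments:
  24–68 → 45 bp
  69–97 then 1–23 → 29 + 23 = 52 bp
Sorted largest to smallest: 52, 45 bp.

52, 45 bp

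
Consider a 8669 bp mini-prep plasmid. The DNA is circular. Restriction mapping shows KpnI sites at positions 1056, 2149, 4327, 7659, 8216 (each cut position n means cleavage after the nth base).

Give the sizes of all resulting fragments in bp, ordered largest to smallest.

Circular molecule, 5 cuts → 5 fragments:
  2149 − 1056 = 1093 bp
  4327 − 2149 = 2178 bp
  7659 − 4327 = 3332 bp
  8216 − 7659 = 557 bp
  wrap: 8669 − 8216 + 1056 = 1509 bp
Sorted largest to smallest: 3332, 2178, 1509, 1093, 557 bp.

3332, 2178, 1509, 1093, 557 bp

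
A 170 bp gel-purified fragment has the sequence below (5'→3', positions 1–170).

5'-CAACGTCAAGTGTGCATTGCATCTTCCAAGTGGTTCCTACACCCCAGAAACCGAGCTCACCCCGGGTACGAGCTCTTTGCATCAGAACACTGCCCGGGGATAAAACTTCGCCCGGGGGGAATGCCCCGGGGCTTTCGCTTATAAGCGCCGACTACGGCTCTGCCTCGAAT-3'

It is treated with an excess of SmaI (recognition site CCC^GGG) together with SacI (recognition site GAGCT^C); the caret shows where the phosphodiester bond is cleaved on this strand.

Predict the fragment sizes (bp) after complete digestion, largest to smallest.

SmaI sites (CCCGGG) start at positions 61, 93, 111, 125.
SmaI cuts after base 3 of each site, so after positions 63, 95, 113, 127.
SacI sites (GAGCTC) start at positions 53, 70.
SacI cuts after base 5 of each site (before the last base), so after positions 57, 74.
Combined cut positions: 57, 63, 74, 95, 113, 127.
Linear molecule, 6 cuts → 7 fragments:
  1–57 → 57 bp
  58–63 → 6 bp
  64–74 → 11 bp
  75–95 → 21 bp
  96–113 → 18 bp
  114–127 → 14 bp
  128–170 → 43 bp
Sorted largest to smallest: 57, 43, 21, 18, 14, 11, 6 bp.

57, 43, 21, 18, 14, 11, 6 bp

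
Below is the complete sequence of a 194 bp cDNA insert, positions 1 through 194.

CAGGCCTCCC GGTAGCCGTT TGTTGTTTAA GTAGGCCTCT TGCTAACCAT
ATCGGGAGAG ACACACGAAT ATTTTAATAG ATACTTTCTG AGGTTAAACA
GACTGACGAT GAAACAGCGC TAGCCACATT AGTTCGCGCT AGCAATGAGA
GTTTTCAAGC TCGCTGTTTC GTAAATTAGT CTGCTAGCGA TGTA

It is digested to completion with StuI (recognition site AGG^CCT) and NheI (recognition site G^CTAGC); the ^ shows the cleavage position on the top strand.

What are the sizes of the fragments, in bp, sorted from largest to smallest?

StuI sites (AGGCCT) start at positions 2, 33.
StuI cuts after base 3 of each site, so after positions 4, 35.
NheI sites (GCTAGC) start at positions 119, 138, 183.
NheI cuts after the first base of each site, so after positions 119, 138, 183.
Combined cut positions: 4, 35, 119, 138, 183.
Linear molecule, 5 cuts → 6 fragments:
  1–4 → 4 bp
  5–35 → 31 bp
  36–119 → 84 bp
  120–138 → 19 bp
  139–183 → 45 bp
  184–194 → 11 bp
Sorted largest to smallest: 84, 45, 31, 19, 11, 4 bp.

84, 45, 31, 19, 11, 4 bp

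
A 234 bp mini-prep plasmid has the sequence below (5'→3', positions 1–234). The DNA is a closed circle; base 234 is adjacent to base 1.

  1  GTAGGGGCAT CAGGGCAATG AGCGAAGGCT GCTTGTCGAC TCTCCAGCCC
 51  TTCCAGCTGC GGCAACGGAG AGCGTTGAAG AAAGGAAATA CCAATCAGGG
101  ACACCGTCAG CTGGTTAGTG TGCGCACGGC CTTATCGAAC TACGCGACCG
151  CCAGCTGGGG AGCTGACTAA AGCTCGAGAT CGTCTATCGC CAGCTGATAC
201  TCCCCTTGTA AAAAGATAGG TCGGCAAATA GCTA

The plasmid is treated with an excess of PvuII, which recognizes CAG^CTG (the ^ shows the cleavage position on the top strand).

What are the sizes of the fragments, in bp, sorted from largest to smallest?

97, 54, 44, 39 bp

PvuII sites (CAGCTG) start at positions 54, 108, 152, 191.
PvuII cuts after base 3 of each site, so after positions 56, 110, 154, 193.
Circular molecule, 4 cuts → 4 fragments:
  57–110 → 54 bp
  111–154 → 44 bp
  155–193 → 39 bp
  194–234 then 1–56 → 41 + 56 = 97 bp
Sorted largest to smallest: 97, 54, 44, 39 bp.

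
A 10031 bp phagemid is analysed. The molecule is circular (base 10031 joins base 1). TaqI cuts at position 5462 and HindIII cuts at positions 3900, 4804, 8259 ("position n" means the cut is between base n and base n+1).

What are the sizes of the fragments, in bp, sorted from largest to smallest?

5672, 2797, 904, 658 bp

Combined cut positions (sorted): 3900, 4804, 5462, 8259.
Circular molecule, 4 cuts → 4 fragments:
  4804 − 3900 = 904 bp
  5462 − 4804 = 658 bp
  8259 − 5462 = 2797 bp
  wrap: 10031 − 8259 + 3900 = 5672 bp
Sorted largest to smallest: 5672, 2797, 904, 658 bp.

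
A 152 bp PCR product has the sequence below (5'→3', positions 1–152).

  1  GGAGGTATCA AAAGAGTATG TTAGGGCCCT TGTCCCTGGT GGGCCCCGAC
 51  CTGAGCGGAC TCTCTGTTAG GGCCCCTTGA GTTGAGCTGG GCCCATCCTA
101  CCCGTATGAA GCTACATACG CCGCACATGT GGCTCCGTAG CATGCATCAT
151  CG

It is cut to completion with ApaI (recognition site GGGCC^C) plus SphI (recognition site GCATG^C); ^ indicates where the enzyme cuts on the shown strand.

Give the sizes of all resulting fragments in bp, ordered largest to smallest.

51, 29, 28, 19, 17, 8 bp

ApaI sites (GGGCCC) start at positions 24, 41, 70, 89.
ApaI cuts after base 5 of each site (before the last base), so after positions 28, 45, 74, 93.
The SphI site (GCATGC) starts at position 140.
SphI cuts after base 5 of each site (before the last base), so after position 144.
Combined cut positions: 28, 45, 74, 93, 144.
Linear molecule, 5 cuts → 6 fragments:
  1–28 → 28 bp
  29–45 → 17 bp
  46–74 → 29 bp
  75–93 → 19 bp
  94–144 → 51 bp
  145–152 → 8 bp
Sorted largest to smallest: 51, 29, 28, 19, 17, 8 bp.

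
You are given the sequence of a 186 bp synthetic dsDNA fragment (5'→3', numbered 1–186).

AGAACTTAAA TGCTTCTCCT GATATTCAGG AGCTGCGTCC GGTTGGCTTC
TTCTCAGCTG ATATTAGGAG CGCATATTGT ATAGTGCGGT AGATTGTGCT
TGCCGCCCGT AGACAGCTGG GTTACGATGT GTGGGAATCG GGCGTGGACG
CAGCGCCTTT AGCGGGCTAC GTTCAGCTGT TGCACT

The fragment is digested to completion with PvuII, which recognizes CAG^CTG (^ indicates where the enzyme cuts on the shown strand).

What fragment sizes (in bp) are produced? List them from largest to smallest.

PvuII sites (CAGCTG) start at positions 55, 114, 174.
PvuII cuts after base 3 of each site, so after positions 57, 116, 176.
Linear molecule, 3 cuts → 4 fragments:
  1–57 → 57 bp
  58–116 → 59 bp
  117–176 → 60 bp
  177–186 → 10 bp
Sorted largest to smallest: 60, 59, 57, 10 bp.

60, 59, 57, 10 bp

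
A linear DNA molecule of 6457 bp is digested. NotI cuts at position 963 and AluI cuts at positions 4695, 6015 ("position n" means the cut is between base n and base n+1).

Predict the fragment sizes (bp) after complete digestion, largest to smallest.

Combined cut positions (sorted): 963, 4695, 6015.
Linear molecule, 3 cuts → 4 fragments:
  963 − 0 = 963 bp
  4695 − 963 = 3732 bp
  6015 − 4695 = 1320 bp
  6457 − 6015 = 442 bp
Sorted largest to smallest: 3732, 1320, 963, 442 bp.

3732, 1320, 963, 442 bp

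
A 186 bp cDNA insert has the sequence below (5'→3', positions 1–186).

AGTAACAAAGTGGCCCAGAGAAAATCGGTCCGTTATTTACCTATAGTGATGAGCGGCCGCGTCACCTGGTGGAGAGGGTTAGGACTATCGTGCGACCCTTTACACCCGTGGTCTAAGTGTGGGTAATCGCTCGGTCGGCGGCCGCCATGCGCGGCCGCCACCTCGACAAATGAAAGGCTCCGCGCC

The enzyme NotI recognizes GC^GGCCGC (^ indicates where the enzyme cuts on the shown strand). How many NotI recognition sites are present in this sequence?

3

GCGGCCGC occurs starting at positions 53, 138, 151.
NotI cuts at 3 sites.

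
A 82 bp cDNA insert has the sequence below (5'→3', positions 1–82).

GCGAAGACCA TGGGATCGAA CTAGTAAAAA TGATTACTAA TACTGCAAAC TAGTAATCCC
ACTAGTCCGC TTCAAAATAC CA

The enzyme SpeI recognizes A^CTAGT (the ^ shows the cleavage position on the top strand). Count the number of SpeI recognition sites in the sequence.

ACTAGT occurs starting at positions 20, 49, 61.
SpeI cuts at 3 sites.

3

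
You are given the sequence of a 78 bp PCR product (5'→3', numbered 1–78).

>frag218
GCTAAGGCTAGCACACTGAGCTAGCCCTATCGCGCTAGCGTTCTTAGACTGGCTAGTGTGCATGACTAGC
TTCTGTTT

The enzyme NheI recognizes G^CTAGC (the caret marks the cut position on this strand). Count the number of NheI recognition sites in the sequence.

GCTAGC occurs starting at positions 7, 20, 34.
NheI cuts at 3 sites.

3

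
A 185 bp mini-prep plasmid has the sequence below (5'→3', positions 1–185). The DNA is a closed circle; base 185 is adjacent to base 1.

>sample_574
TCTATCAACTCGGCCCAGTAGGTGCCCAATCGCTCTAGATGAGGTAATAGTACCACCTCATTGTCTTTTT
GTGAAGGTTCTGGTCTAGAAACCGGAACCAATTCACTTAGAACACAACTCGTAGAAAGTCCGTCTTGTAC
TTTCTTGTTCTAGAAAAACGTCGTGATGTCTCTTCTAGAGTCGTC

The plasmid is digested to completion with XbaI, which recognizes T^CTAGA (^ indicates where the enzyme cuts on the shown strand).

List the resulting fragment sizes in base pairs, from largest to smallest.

65, 50, 45, 25 bp

XbaI sites (TCTAGA) start at positions 34, 84, 149, 174.
XbaI cuts after the first base of each site, so after positions 34, 84, 149, 174.
Circular molecule, 4 cuts → 4 fragments:
  35–84 → 50 bp
  85–149 → 65 bp
  150–174 → 25 bp
  175–185 then 1–34 → 11 + 34 = 45 bp
Sorted largest to smallest: 65, 50, 45, 25 bp.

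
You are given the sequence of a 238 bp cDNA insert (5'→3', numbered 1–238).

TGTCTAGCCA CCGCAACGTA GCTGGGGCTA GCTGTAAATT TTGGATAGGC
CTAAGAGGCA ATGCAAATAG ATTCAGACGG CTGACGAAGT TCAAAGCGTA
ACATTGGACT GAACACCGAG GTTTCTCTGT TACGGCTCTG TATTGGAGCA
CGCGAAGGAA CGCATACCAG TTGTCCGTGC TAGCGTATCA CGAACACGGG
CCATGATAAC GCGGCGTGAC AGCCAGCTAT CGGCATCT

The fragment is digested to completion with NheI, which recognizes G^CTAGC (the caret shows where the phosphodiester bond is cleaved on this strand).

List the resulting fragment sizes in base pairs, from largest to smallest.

152, 59, 27 bp

NheI sites (GCTAGC) start at positions 27, 179.
NheI cuts after the first base of each site, so after positions 27, 179.
Linear molecule, 2 cuts → 3 fragments:
  1–27 → 27 bp
  28–179 → 152 bp
  180–238 → 59 bp
Sorted largest to smallest: 152, 59, 27 bp.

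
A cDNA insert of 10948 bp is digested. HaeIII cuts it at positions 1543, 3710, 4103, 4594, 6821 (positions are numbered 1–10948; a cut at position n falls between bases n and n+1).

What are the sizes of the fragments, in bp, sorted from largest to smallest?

4127, 2227, 2167, 1543, 491, 393 bp

Linear molecule, 5 cuts → 6 fragments:
  1543 − 0 = 1543 bp
  3710 − 1543 = 2167 bp
  4103 − 3710 = 393 bp
  4594 − 4103 = 491 bp
  6821 − 4594 = 2227 bp
  10948 − 6821 = 4127 bp
Sorted largest to smallest: 4127, 2227, 2167, 1543, 491, 393 bp.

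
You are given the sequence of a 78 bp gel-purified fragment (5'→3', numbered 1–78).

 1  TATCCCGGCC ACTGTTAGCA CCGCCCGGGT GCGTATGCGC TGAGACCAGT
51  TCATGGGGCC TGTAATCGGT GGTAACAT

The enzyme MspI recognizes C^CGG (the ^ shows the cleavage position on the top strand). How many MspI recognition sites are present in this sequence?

CCGG occurs starting at positions 5, 25.
MspI cuts at 2 sites.

2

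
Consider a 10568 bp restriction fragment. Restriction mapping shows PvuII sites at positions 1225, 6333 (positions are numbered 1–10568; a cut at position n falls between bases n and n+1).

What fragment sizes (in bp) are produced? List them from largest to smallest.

Linear molecule, 2 cuts → 3 fragments:
  1225 − 0 = 1225 bp
  6333 − 1225 = 5108 bp
  10568 − 6333 = 4235 bp
Sorted largest to smallest: 5108, 4235, 1225 bp.

5108, 4235, 1225 bp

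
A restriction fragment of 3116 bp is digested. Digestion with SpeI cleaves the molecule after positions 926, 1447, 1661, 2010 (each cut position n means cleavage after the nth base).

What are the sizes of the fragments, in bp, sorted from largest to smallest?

1106, 926, 521, 349, 214 bp

Linear molecule, 4 cuts → 5 fragments:
  926 − 0 = 926 bp
  1447 − 926 = 521 bp
  1661 − 1447 = 214 bp
  2010 − 1661 = 349 bp
  3116 − 2010 = 1106 bp
Sorted largest to smallest: 1106, 926, 521, 349, 214 bp.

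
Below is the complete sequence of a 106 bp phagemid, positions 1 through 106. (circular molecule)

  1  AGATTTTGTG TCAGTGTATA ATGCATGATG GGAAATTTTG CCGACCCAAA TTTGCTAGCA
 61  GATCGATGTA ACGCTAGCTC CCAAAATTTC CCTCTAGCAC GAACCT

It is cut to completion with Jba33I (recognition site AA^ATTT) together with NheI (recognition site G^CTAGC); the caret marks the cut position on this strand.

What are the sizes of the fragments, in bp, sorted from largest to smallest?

Jba33I sites (AAATTT) start at positions 33, 48, 84.
Jba33I cuts after base 2 of each site, so after positions 34, 49, 85.
NheI sites (GCTAGC) start at positions 54, 73.
NheI cuts after the first base of each site, so after positions 54, 73.
Combined cut positions: 34, 49, 54, 73, 85.
Circular molecule, 5 cuts → 5 fragments:
  35–49 → 15 bp
  50–54 → 5 bp
  55–73 → 19 bp
  74–85 → 12 bp
  86–106 then 1–34 → 21 + 34 = 55 bp
Sorted largest to smallest: 55, 19, 15, 12, 5 bp.

55, 19, 15, 12, 5 bp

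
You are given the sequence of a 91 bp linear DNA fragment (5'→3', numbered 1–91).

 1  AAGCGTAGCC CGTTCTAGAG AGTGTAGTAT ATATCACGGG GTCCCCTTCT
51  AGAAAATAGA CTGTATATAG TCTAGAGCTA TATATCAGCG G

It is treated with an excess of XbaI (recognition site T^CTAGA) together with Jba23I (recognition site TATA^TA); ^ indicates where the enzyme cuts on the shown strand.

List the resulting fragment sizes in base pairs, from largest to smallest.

19, 17, 17, 14, 11, 9, 4 bp

XbaI sites (TCTAGA) start at positions 14, 48, 71.
XbaI cuts after the first base of each site, so after positions 14, 48, 71.
Jba23I sites (TATATA) start at positions 28, 64, 79.
Jba23I cuts after base 4 of each site, so after positions 31, 67, 82.
Combined cut positions: 14, 31, 48, 67, 71, 82.
Linear molecule, 6 cuts → 7 fragments:
  1–14 → 14 bp
  15–31 → 17 bp
  32–48 → 17 bp
  49–67 → 19 bp
  68–71 → 4 bp
  72–82 → 11 bp
  83–91 → 9 bp
Sorted largest to smallest: 19, 17, 17, 14, 11, 9, 4 bp.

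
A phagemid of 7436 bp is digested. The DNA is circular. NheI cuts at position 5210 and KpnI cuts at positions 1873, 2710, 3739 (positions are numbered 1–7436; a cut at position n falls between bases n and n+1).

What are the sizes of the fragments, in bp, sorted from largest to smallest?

4099, 1471, 1029, 837 bp

Combined cut positions (sorted): 1873, 2710, 3739, 5210.
Circular molecule, 4 cuts → 4 fragments:
  2710 − 1873 = 837 bp
  3739 − 2710 = 1029 bp
  5210 − 3739 = 1471 bp
  wrap: 7436 − 5210 + 1873 = 4099 bp
Sorted largest to smallest: 4099, 1471, 1029, 837 bp.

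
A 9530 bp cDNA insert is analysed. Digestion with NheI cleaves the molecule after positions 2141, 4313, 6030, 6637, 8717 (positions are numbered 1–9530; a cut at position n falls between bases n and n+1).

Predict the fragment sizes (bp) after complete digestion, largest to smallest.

2172, 2141, 2080, 1717, 813, 607 bp

Linear molecule, 5 cuts → 6 fragments:
  2141 − 0 = 2141 bp
  4313 − 2141 = 2172 bp
  6030 − 4313 = 1717 bp
  6637 − 6030 = 607 bp
  8717 − 6637 = 2080 bp
  9530 − 8717 = 813 bp
Sorted largest to smallest: 2172, 2141, 2080, 1717, 813, 607 bp.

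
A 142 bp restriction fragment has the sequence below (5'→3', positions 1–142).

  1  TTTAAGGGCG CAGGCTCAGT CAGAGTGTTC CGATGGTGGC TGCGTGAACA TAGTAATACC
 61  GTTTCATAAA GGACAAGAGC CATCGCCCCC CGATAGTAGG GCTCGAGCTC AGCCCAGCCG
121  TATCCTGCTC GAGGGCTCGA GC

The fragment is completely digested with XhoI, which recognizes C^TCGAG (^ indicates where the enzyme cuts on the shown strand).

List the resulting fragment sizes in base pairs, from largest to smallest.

XhoI sites (CTCGAG) start at positions 102, 128, 136.
XhoI cuts after the first base of each site, so after positions 102, 128, 136.
Linear molecule, 3 cuts → 4 fragments:
  1–102 → 102 bp
  103–128 → 26 bp
  129–136 → 8 bp
  137–142 → 6 bp
Sorted largest to smallest: 102, 26, 8, 6 bp.

102, 26, 8, 6 bp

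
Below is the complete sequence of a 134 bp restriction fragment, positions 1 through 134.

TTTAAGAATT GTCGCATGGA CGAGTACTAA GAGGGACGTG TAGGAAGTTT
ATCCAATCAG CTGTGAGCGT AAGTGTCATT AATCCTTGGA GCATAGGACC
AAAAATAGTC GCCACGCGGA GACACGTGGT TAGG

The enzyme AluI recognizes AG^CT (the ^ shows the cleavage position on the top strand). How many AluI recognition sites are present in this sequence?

1

AGCT occurs starting at position 59.
AluI cuts at 1 site.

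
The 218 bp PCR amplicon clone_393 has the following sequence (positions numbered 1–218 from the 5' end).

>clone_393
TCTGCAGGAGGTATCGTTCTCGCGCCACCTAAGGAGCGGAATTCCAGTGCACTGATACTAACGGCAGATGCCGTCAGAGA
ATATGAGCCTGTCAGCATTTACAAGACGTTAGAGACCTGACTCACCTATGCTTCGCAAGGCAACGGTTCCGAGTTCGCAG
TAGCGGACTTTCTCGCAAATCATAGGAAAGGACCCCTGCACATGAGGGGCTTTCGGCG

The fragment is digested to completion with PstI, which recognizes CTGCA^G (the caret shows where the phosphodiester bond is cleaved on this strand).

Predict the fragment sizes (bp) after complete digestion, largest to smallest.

The PstI site (CTGCAG) starts at position 2.
PstI cuts after base 5 of each site (before the last base), so after position 6.
Linear molecule, 1 cut → 2 fragments:
  1–6 → 6 bp
  7–218 → 212 bp
Sorted largest to smallest: 212, 6 bp.

212, 6 bp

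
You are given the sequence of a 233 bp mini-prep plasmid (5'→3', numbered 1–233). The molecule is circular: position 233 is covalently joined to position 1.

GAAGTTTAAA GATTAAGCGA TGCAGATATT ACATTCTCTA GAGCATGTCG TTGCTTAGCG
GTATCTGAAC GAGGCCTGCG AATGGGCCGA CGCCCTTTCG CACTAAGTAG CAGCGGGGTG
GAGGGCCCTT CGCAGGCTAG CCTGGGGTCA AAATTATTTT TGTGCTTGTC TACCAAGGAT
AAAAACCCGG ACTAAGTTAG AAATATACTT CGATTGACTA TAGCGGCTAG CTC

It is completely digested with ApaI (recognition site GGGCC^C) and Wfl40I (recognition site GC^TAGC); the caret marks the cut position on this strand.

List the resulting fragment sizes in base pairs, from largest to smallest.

133, 90, 10 bp

The ApaI site (GGGCCC) starts at position 123.
ApaI cuts after base 5 of each site (before the last base), so after position 127.
Wfl40I sites (GCTAGC) start at positions 136, 226.
Wfl40I cuts after base 2 of each site, so after positions 137, 227.
Combined cut positions: 127, 137, 227.
Circular molecule, 3 cuts → 3 fragments:
  128–137 → 10 bp
  138–227 → 90 bp
  228–233 then 1–127 → 6 + 127 = 133 bp
Sorted largest to smallest: 133, 90, 10 bp.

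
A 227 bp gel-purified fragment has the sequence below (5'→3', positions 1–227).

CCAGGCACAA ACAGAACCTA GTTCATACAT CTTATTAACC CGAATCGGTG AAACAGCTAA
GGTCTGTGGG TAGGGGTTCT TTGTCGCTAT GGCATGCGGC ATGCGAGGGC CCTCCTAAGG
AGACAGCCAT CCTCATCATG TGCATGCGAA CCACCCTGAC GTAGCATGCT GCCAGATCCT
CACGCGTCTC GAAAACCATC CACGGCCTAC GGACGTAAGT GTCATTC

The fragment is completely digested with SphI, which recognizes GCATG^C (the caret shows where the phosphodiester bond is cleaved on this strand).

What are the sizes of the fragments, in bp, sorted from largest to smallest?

SphI sites (GCATGC) start at positions 92, 99, 142, 164.
SphI cuts after base 5 of each site (before the last base), so after positions 96, 103, 146, 168.
Linear molecule, 4 cuts → 5 fragments:
  1–96 → 96 bp
  97–103 → 7 bp
  104–146 → 43 bp
  147–168 → 22 bp
  169–227 → 59 bp
Sorted largest to smallest: 96, 59, 43, 22, 7 bp.

96, 59, 43, 22, 7 bp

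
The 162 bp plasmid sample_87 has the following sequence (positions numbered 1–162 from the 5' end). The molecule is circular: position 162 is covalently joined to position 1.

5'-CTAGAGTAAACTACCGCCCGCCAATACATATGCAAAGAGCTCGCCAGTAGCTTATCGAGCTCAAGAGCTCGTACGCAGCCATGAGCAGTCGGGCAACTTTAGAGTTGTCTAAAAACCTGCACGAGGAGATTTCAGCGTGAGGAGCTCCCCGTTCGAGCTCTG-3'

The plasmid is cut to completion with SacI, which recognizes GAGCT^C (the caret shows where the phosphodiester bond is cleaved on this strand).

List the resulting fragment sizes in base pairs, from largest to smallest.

77, 44, 20, 13, 8 bp

SacI sites (GAGCTC) start at positions 37, 57, 65, 142, 155.
SacI cuts after base 5 of each site (before the last base), so after positions 41, 61, 69, 146, 159.
Circular molecule, 5 cuts → 5 fragments:
  42–61 → 20 bp
  62–69 → 8 bp
  70–146 → 77 bp
  147–159 → 13 bp
  160–162 then 1–41 → 3 + 41 = 44 bp
Sorted largest to smallest: 77, 44, 20, 13, 8 bp.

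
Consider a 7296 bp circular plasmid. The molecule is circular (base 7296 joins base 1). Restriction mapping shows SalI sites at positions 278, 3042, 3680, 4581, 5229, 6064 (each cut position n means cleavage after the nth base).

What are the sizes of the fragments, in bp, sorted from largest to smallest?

2764, 1510, 901, 835, 648, 638 bp

Circular molecule, 6 cuts → 6 fragments:
  3042 − 278 = 2764 bp
  3680 − 3042 = 638 bp
  4581 − 3680 = 901 bp
  5229 − 4581 = 648 bp
  6064 − 5229 = 835 bp
  wrap: 7296 − 6064 + 278 = 1510 bp
Sorted largest to smallest: 2764, 1510, 901, 835, 648, 638 bp.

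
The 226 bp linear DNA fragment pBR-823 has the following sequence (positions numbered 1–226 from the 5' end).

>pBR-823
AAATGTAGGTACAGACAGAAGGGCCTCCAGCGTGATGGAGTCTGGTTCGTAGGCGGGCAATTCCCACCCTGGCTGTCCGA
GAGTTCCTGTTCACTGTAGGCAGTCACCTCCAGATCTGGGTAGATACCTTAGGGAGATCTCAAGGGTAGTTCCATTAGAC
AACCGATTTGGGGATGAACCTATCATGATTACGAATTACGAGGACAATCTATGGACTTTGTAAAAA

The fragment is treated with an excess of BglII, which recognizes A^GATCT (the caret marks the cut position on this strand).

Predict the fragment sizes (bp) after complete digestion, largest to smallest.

112, 91, 23 bp

BglII sites (AGATCT) start at positions 112, 135.
BglII cuts after the first base of each site, so after positions 112, 135.
Linear molecule, 2 cuts → 3 fragments:
  1–112 → 112 bp
  113–135 → 23 bp
  136–226 → 91 bp
Sorted largest to smallest: 112, 91, 23 bp.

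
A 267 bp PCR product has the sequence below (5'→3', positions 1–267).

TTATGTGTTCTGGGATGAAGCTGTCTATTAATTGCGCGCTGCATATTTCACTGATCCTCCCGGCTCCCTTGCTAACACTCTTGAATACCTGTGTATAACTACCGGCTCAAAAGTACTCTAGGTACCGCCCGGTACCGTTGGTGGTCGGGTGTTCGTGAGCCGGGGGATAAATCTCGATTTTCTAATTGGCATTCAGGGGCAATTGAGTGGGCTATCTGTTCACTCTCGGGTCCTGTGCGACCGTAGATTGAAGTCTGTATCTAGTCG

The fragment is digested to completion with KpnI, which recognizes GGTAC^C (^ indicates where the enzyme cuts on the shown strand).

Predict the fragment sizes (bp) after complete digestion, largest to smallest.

132, 125, 10 bp

KpnI sites (GGTACC) start at positions 121, 131.
KpnI cuts after base 5 of each site (before the last base), so after positions 125, 135.
Linear molecule, 2 cuts → 3 fragments:
  1–125 → 125 bp
  126–135 → 10 bp
  136–267 → 132 bp
Sorted largest to smallest: 132, 125, 10 bp.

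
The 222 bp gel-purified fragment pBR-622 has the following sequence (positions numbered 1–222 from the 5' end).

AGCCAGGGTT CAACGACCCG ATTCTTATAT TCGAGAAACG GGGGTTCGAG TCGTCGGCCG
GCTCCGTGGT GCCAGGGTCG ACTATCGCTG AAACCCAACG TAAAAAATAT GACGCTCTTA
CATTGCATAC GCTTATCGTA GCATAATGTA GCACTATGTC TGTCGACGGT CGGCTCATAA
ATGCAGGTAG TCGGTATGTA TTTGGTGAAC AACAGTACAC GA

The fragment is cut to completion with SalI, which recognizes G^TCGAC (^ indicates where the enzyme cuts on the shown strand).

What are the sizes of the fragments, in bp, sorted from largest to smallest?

SalI sites (GTCGAC) start at positions 77, 162.
SalI cuts after the first base of each site, so after positions 77, 162.
Linear molecule, 2 cuts → 3 fragments:
  1–77 → 77 bp
  78–162 → 85 bp
  163–222 → 60 bp
Sorted largest to smallest: 85, 77, 60 bp.

85, 77, 60 bp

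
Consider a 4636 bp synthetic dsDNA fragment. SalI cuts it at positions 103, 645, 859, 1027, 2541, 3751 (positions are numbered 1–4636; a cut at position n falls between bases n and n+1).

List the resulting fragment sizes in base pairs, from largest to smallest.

1514, 1210, 885, 542, 214, 168, 103 bp

Linear molecule, 6 cuts → 7 fragments:
  103 − 0 = 103 bp
  645 − 103 = 542 bp
  859 − 645 = 214 bp
  1027 − 859 = 168 bp
  2541 − 1027 = 1514 bp
  3751 − 2541 = 1210 bp
  4636 − 3751 = 885 bp
Sorted largest to smallest: 1514, 1210, 885, 542, 214, 168, 103 bp.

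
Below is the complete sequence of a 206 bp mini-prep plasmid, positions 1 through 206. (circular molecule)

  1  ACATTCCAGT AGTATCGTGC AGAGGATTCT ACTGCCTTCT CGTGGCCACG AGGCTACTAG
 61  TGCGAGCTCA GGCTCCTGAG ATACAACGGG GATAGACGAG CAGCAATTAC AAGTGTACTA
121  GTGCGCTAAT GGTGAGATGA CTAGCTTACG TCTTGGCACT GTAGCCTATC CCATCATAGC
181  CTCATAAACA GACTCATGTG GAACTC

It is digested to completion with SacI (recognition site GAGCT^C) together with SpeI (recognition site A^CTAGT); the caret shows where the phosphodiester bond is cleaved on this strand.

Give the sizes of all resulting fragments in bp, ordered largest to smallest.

145, 49, 12 bp

The SacI site (GAGCTC) starts at position 64.
SacI cuts after base 5 of each site (before the last base), so after position 68.
SpeI sites (ACTAGT) start at positions 56, 117.
SpeI cuts after the first base of each site, so after positions 56, 117.
Combined cut positions: 56, 68, 117.
Circular molecule, 3 cuts → 3 fragments:
  57–68 → 12 bp
  69–117 → 49 bp
  118–206 then 1–56 → 89 + 56 = 145 bp
Sorted largest to smallest: 145, 49, 12 bp.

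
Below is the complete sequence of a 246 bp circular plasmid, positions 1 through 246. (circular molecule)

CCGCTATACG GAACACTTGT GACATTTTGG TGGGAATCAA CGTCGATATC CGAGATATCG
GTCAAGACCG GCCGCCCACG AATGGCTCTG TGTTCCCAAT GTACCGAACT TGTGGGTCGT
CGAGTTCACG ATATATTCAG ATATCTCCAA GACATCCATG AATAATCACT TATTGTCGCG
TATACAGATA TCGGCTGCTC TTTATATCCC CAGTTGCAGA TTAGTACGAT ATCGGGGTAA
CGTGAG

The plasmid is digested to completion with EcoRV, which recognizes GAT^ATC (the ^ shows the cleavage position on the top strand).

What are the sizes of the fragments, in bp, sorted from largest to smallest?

EcoRV sites (GATATC) start at positions 45, 54, 140, 187, 228.
EcoRV cuts after base 3 of each site, so after positions 47, 56, 142, 189, 230.
Circular molecule, 5 cuts → 5 fragments:
  48–56 → 9 bp
  57–142 → 86 bp
  143–189 → 47 bp
  190–230 → 41 bp
  231–246 then 1–47 → 16 + 47 = 63 bp
Sorted largest to smallest: 86, 63, 47, 41, 9 bp.

86, 63, 47, 41, 9 bp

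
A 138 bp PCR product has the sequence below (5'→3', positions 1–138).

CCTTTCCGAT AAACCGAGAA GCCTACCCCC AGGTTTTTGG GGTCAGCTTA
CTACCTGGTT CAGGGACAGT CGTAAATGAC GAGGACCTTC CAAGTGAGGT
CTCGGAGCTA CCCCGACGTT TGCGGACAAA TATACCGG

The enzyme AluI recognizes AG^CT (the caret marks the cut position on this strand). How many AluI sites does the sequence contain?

2

AGCT occurs starting at positions 45, 106.
AluI cuts at 2 sites.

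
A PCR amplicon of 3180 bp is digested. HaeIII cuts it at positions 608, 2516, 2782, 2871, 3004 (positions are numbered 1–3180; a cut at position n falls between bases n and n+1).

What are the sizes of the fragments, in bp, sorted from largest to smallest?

1908, 608, 266, 176, 133, 89 bp

Linear molecule, 5 cuts → 6 fragments:
  608 − 0 = 608 bp
  2516 − 608 = 1908 bp
  2782 − 2516 = 266 bp
  2871 − 2782 = 89 bp
  3004 − 2871 = 133 bp
  3180 − 3004 = 176 bp
Sorted largest to smallest: 1908, 608, 266, 176, 133, 89 bp.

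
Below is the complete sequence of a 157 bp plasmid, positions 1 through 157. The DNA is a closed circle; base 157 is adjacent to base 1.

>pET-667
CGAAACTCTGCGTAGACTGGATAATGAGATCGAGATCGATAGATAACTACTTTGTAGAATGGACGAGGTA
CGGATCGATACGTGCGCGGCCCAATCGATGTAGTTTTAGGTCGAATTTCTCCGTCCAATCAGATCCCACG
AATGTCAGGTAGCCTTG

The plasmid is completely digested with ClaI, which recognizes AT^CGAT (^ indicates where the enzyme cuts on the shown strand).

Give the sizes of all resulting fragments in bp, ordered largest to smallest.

ClaI sites (ATCGAT) start at positions 35, 74, 94.
ClaI cuts after base 2 of each site, so after positions 36, 75, 95.
Circular molecule, 3 cuts → 3 fragments:
  37–75 → 39 bp
  76–95 → 20 bp
  96–157 then 1–36 → 62 + 36 = 98 bp
Sorted largest to smallest: 98, 39, 20 bp.

98, 39, 20 bp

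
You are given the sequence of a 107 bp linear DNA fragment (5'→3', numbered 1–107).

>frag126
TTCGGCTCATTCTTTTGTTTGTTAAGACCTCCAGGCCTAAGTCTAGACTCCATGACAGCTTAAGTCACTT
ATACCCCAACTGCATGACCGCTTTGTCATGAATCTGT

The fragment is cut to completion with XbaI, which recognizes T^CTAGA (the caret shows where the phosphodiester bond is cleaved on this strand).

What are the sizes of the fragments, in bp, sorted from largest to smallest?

The XbaI site (TCTAGA) starts at position 42.
XbaI cuts after the first base of each site, so after position 42.
Linear molecule, 1 cut → 2 fragments:
  1–42 → 42 bp
  43–107 → 65 bp
Sorted largest to smallest: 65, 42 bp.

65, 42 bp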